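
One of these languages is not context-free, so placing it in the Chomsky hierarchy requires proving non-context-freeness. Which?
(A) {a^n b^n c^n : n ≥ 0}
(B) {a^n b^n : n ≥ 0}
(A) {a^n b^n c^n : n ≥ 0}

(A) {a^n b^n c^n : n ≥ 0} requires the CFL pumping lemma.

- {a^n b^n : n ≥ 0} is context-free (but not regular)
  • Can be shown non-regular with the regular pumping lemma
  • After pumping, the number of a's and b's become unequal

- {a^n b^n c^n : n ≥ 0} is NOT context-free
  • Requires the CFL pumping lemma to prove
  • Cannot maintain three equal counts simultaneously

The CFL pumping lemma is "stronger" in that it can prove non-membership
in the larger class of context-free languages.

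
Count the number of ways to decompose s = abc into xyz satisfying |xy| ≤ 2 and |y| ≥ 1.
3

For s = 'abc' with pumping length p = 2:

Constraints: |xy| ≤ 2, |y| > 0

Valid decompositions (|xy| ≤ p, |y| ≥ 1):
  • x='', y='a', z='bc'
  • x='a', y='b', z='c'
  • x='', y='ab', z='c'

Total count: 3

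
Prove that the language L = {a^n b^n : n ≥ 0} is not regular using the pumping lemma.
Assume for contradiction that L is regular, and let p ≥ 1 be the pumping length given by the pumping lemma.
Choose s = a^p b^p. Then s ∈ L and |s| = 2p ≥ p.
By the pumping lemma, s = xyz for some x, y, z with |xy| ≤ p, |y| ≥ 1, and xy^i z ∈ L for every i ≥ 0.
Since |xy| ≤ p and the first p symbols of s are all a's, we must have y = a^k for some k with 1 ≤ k ≤ p.

Take i = 0: xy⁰z = a^(p − k) b^p.
This string has p − k a's but p b's, and p − k < p because k ≥ 1. So xy⁰z ∉ L.

This contradicts the pumping lemma, which requires xy^i z ∈ L for all i ≥ 0.
Hence L = {a^n b^n : n ≥ 0} is not regular. ∎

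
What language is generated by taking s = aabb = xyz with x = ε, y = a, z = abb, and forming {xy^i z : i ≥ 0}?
{xy^i z : i ≥ 0} = {a^(i+1) b^2 : i ≥ 0} = {abb, aabb, aaabb, ...}

With x = ε, y = a, z = abb: Starting with aabb and pumping the first 'a' (z = abb keeps the second 'a'), we get strings with i+1 a's followed by 2 b's for i = 0, 1, 2, ...; note bb is not produced because z always contributes one a.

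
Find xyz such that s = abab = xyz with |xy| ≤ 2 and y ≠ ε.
x = 'a', y = 'b', z = 'ab'

For s = abab and p = 2, one valid decomposition is:
- x = 'a' (length 1)
- y = 'b' (length 1)
- z = 'ab' (length 2)

Verification:
- xyz = 'a' + 'b' + 'ab' = abab ✓
- |xy| = 2 ≤ 2 ✓
- |y| = 1 > 0 ✓

All pumping lemma constraints are satisfied.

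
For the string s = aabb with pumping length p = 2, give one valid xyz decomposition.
x = '', y = 'aa', z = 'bb'

For s = aabb and p = 2, one valid decomposition is:
- x = '' (length 0)
- y = 'aa' (length 2)
- z = 'bb' (length 2)

Verification:
- xyz = '' + 'aa' + 'bb' = aabb ✓
- |xy| = 2 ≤ 2 ✓
- |y| = 2 > 0 ✓

All pumping lemma constraints are satisfied.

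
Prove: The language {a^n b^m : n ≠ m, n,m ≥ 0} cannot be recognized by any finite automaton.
Assume for contradiction that L is regular, and let p ≥ 1 be the pumping length given by the pumping lemma.
Choose s = a^p b^(p + p!). Then s ∈ L because p ≠ p + p! (as p! ≥ 1), and |s| ≥ p.
By the pumping lemma, s = xyz for some x, y, z with |xy| ≤ p, |y| ≥ 1, and xy^i z ∈ L for every i ≥ 0.
Since |xy| ≤ p and the first p symbols of s are all a's, y = a^k for some k with 1 ≤ k ≤ p.
For every i ≥ 0, xy^i z = a^(p + (i − 1)k) b^(p + p!).

Because 1 ≤ k ≤ p, k divides p!. Let t = p!/k (a positive integer) and take i = t + 1.
Then the number of a's is p + tk = p + p!, which equals the number of b's.
So xy^(t+1) z = a^(p + p!) b^(p + p!) has equally many a's and b's and is NOT in L.

This contradicts the pumping lemma, which requires xy^i z ∈ L for all i ≥ 0.
Hence L = {a^n b^m : n ≠ m, n,m ≥ 0} is not regular. ∎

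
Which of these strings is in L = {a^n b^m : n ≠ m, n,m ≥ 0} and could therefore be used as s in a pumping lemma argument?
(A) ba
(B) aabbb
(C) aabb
(B) aabbb

The pumping lemma is applied to a string s that lies in L, so first check membership of each option:
- (A) ba has an a after a b, so it is not of the form a^n b^m and is not in L ✗
- (B) aabbb = a^2 b^3 with 2 ≠ 3, so it is in L ✓
- (C) aabb = a^2 b^2 has n = m = 2, so it is not in L ✗

Only (B) aabbb is in L, so it is the only candidate that could play the role of s.
(In a complete proof one picks s in terms of the pumping length p so that |s| ≥ p is guaranteed; a fixed string like aabbb illustrates the shape of such an s.)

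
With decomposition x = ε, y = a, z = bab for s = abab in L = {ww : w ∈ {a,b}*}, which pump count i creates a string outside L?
i = 0

xy⁰z = ε · ε · bab = bab; bab has odd length 3, so it cannot be written as ww and is not in L.
(Other choices also work, e.g. i = 2, 3; only i = 1 is guaranteed to stay in L since xy¹z = s.)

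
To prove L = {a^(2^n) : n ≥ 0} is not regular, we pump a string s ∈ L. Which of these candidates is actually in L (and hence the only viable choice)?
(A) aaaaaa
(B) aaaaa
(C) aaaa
(C) aaaa

The pumping lemma is applied to a string s that lies in L, so first check membership of each option:
- (A) aaaaaa has length 6, strictly between 2^2 = 4 and 2^3 = 8, so it is not in L ✗
- (B) aaaaa has length 5, strictly between 2^2 = 4 and 2^3 = 8, so it is not in L ✗
- (C) aaaa has length 4 = 2^2, so it is in L ✓

Only (C) aaaa is in L, so it is the only candidate that could play the role of s.
(In a complete proof one picks s in terms of the pumping length p so that |s| ≥ p is guaranteed; a fixed string like aaaa illustrates the shape of such an s.)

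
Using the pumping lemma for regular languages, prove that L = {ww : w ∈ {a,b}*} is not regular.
Assume for contradiction that L is regular, and let p ≥ 1 be the pumping length given by the pumping lemma.
Choose s = a^p b a^p b. Then s ∈ L (take w = a^p b) and |s| = 2p + 2 ≥ p.
By the pumping lemma, s = xyz for some x, y, z with |xy| ≤ p, |y| ≥ 1, and xy^i z ∈ L for every i ≥ 0.
Since |xy| ≤ p and the first p symbols of s are all a's, y = a^k for some k with 1 ≤ k ≤ p.

Take i = 2: t = xy²z = a^(p + k) b a^p b.
Suppose t = uu for some string u. The string t contains exactly two b's and ends in b, so u contains exactly one b and ends in b; hence u = a^j b for some j, and uu = a^j b a^j b. Comparing with t = a^(p + k) b a^p b forces j = p + k (first block) and j = p (second block), which is impossible since k ≥ 1. So t ∉ L.

This contradicts the pumping lemma, which requires xy^i z ∈ L for all i ≥ 0.
Hence L = {ww : w ∈ {a,b}*} is not regular. ∎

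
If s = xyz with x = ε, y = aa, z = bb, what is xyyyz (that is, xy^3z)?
aaaaaabb

Given x = '', y = 'aa', z = 'bb' and i = 3:

xy^3z = x + y·y·...·y (3 times) + z
       = '' + 'aa'^3 + 'bb'
       = '' + 'aaaaaa' + 'bb'
       = 'aaaaaabb'

The pumped string is 'aaaaaabb' with length 8.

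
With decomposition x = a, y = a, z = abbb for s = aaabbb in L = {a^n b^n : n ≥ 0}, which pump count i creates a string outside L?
i = 3

xy³z = a · aaa · abbb = aaaaabbb; aaaaabbb has 5 a's and 3 b's; 5 ≠ 3, so it is not in L.
(Other choices also work, e.g. i = 0, 2; only i = 1 is guaranteed to stay in L since xy¹z = s.)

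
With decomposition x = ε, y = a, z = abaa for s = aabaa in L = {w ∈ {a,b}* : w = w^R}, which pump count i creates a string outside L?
i = 0

xy⁰z = ε · ε · abaa = abaa; abaa reversed is aaba ≠ abaa, so it is not a palindrome and is not in L.
(Other choices also work, e.g. i = 2, 3; only i = 1 is guaranteed to stay in L since xy¹z = s.)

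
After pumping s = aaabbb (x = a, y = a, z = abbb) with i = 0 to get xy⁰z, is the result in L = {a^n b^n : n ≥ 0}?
No

xy⁰z = a · ε · abbb = aabbb.
aabbb has 2 a's and 3 b's; 2 ≠ 3, so it is not in L.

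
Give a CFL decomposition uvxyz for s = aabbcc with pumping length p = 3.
u='aa', v='b', x='b', y='c', z='c'

For s = aabbcc with pumping length p = 3:

One valid decomposition:
- u = 'aa'
- v = 'b'
- x = 'b'
- y = 'c'
- z = 'c'

Verification:
- uvxyz = 'aa' + 'b' + 'b' + 'c' + 'c' = aabbcc ✓
- |vxy| = |'bbc'| = 3 ≤ 3 ✓
- |vy| = |'bc'| = 2 > 0 ✓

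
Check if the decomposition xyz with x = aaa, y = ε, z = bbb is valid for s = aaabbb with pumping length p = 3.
Violated: |y| > 0

The decomposition x = aaa, y = ε, z = bbb for s = aaabbb with p = 3
violates the constraint: |y| > 0

|y| = 0, but the pumping lemma requires |y| > 0 (y must be non-empty).

Pumping lemma constraints:
1. xyz = s (decomposition is valid)
2. |xy| ≤ p
3. |y| > 0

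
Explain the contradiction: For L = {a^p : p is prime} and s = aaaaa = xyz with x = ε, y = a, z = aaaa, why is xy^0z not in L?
xy⁰z = aaaa ∉ L

Pumping with i = 0 replaces y = a by y⁰ = ε:
- Original: s = xyz = aaaaa; aaaaa has length 5, which is prime, so it is in L
- Pumped: xy⁰z = ε · ε · aaaa = aaaa
- aaaa has length 4 = 2 × 2, which is not prime, so it is not in L

The pumping lemma would require xy⁰z ∈ L, so this decomposition yields a contradiction.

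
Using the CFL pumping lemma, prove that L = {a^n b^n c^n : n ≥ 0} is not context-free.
Assume for contradiction that L is context-free, and let p ≥ 1 be the pumping length given by the pumping lemma for CFLs.
Choose s = a^p b^p c^p. Then s ∈ L and |s| = 3p ≥ p.
By the CFL pumping lemma, s = uvxyz for some u, v, x, y, z with |vxy| ≤ p, |vy| ≥ 1, and uv^i xy^i z ∈ L for every i ≥ 0.

Because |vxy| ≤ p, the window vxy cannot contain both an a and a c: any substring of s containing both must include the entire block b^p plus at least one a and one c, so it has length ≥ p + 2 > p.
Hence at least one of the letters a, c does not occur in vy at all.

Take i = 0: the string uxz is obtained from s by deleting |vy| ≥ 1 symbols, so |uxz| = 3p − |vy| < 3p.
But the letter (a or c) that does not occur in vy still occurs exactly p times in uxz. Every string of L with exactly p copies of some letter is a^p b^p c^p, of length 3p. Since |uxz| < 3p, uxz ∉ L.

This contradicts the CFL pumping lemma, which requires uv^i xy^i z ∈ L for all i ≥ 0.
Hence L = {a^n b^n c^n : n ≥ 0} is not context-free. ∎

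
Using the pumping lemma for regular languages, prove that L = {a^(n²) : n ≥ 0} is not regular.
Assume for contradiction that L is regular, and let p ≥ 1 be the pumping length given by the pumping lemma.
Choose s = a^(p²). Then s ∈ L and |s| = p² ≥ p.
By the pumping lemma, s = xyz for some x, y, z with |xy| ≤ p, |y| ≥ 1, and xy^i z ∈ L for every i ≥ 0.
Here y = a^k for some k with 1 ≤ k ≤ |xy| ≤ p.

Take i = 2: |xy²z| = p² + k.
Now p² < p² + k ≤ p² + p < p² + 2p + 1 = (p + 1)².
So |xy²z| lies strictly between the consecutive squares p² and (p + 1)², hence is not a perfect square, and xy²z ∉ L.

This contradicts the pumping lemma, which requires xy^i z ∈ L for all i ≥ 0.
Hence L = {a^(n²) : n ≥ 0} is not regular. ∎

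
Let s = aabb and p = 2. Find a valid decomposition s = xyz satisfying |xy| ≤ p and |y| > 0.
x = '', y = 'a', z = 'abb'

For s = aabb and p = 2, one valid decomposition is:
- x = '' (length 0)
- y = 'a' (length 1)
- z = 'abb' (length 3)

Verification:
- xyz = '' + 'a' + 'abb' = aabb ✓
- |xy| = 1 ≤ 2 ✓
- |y| = 1 > 0 ✓

All pumping lemma constraints are satisfied.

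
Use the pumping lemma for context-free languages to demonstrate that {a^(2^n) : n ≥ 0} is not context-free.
Assume for contradiction that L is context-free, and let p ≥ 1 be the pumping length given by the pumping lemma for CFLs.
Choose s = a^(2^p). Then s ∈ L and |s| = 2^p ≥ p.
By the CFL pumping lemma, s = uvxyz for some u, v, x, y, z with |vxy| ≤ p, |vy| ≥ 1, and uv^i xy^i z ∈ L for every i ≥ 0.
All symbols are a's, so only lengths matter: let k = |vy|, with 1 ≤ k ≤ |vxy| ≤ p < 2^p.

Take i = 2: |uv²xy²z| = 2^p + k, and 2^p < 2^p + k < 2^p + 2^p = 2^(p+1).
So the length lies strictly between consecutive powers of two and is not a power of 2; uv²xy²z ∉ L.

This contradicts the CFL pumping lemma, which requires uv^i xy^i z ∈ L for all i ≥ 0.
Hence L = {a^(2^n) : n ≥ 0} is not context-free. ∎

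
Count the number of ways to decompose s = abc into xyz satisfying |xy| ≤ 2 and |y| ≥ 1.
3

For s = 'abc' with pumping length p = 2:

Constraints: |xy| ≤ 2, |y| > 0

Valid decompositions (|xy| ≤ p, |y| ≥ 1):
  • x='', y='a', z='bc'
  • x='a', y='b', z='c'
  • x='', y='ab', z='c'

Total count: 3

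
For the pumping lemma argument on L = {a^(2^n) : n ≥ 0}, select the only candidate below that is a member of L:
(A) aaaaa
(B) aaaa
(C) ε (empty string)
(B) aaaa

The pumping lemma is applied to a string s that lies in L, so first check membership of each option:
- (A) aaaaa has length 5, strictly between 2^2 = 4 and 2^3 = 8, so it is not in L ✗
- (B) aaaa has length 4 = 2^2, so it is in L ✓
- (C) ε has length 0, which is not a power of 2, so it is not in L ✗

Only (B) aaaa is in L, so it is the only candidate that could play the role of s.
(In a complete proof one picks s in terms of the pumping length p so that |s| ≥ p is guaranteed; a fixed string like aaaa illustrates the shape of such an s.)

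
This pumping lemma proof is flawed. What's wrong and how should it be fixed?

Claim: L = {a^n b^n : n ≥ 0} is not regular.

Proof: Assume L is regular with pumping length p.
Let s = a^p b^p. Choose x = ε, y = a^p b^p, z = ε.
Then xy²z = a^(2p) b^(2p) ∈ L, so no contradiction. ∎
Error: The decomposition violates |xy| ≤ p. With y = a^p b^p, |xy| = |y| = 2p > p. (The proof also miscomputes xy²z, which would be a^p b^p a^p b^p rather than a^(2p) b^(2p), and it wrongly treats one harmless decomposition as settling the matter — the prover does not get to choose the decomposition.)

Correction: The pumping lemma requires |xy| ≤ p, and the argument must handle every decomposition satisfying |xy| ≤ p, |y| ≥ 1. Since s starts with p a's, any such y consists only of a's, say y = a^k with k ≥ 1. Then xy²z = a^(p+k) b^p has unequal numbers of a's and b's, so xy²z ∉ L — the required contradiction.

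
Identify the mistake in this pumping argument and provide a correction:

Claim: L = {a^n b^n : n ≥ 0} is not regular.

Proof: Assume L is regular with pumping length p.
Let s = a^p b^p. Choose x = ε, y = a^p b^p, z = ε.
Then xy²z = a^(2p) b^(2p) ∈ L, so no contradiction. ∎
Error: The decomposition violates |xy| ≤ p. With y = a^p b^p, |xy| = |y| = 2p > p. (The proof also miscomputes xy²z, which would be a^p b^p a^p b^p rather than a^(2p) b^(2p), and it wrongly treats one harmless decomposition as settling the matter — the prover does not get to choose the decomposition.)

Correction: The pumping lemma requires |xy| ≤ p, and the argument must handle every decomposition satisfying |xy| ≤ p, |y| ≥ 1. Since s starts with p a's, any such y consists only of a's, say y = a^k with k ≥ 1. Then xy²z = a^(p+k) b^p has unequal numbers of a's and b's, so xy²z ∉ L — the required contradiction.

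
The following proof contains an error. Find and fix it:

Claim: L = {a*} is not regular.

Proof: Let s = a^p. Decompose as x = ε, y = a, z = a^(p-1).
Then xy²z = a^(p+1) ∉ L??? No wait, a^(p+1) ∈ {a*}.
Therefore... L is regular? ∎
Error: The proof attempts to show a*  is not regular, but a* IS regular!

Correction: a* is a regular language (recognized by a simple DFA with one accepting state and self-loop on 'a'). The pumping lemma can only prove non-regularity, not regularity. For regular languages, pumping always works.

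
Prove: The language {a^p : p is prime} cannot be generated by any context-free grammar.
Assume for contradiction that L is context-free, and let p ≥ 1 be the pumping length given by the pumping lemma for CFLs.
Choose a prime q with q ≥ p and let s = a^q. Then s ∈ L and |s| = q ≥ p.
By the CFL pumping lemma, s = uvxyz for some u, v, x, y, z with |vxy| ≤ p, |vy| ≥ 1, and uv^i xy^i z ∈ L for every i ≥ 0.
All symbols are a's, so only lengths matter: let k = |vy|, with 1 ≤ k ≤ p. Then |uv^i xy^i z| = q + (i − 1)k.

Take i = q + 1: the length is q + qk = q(k + 1).
Both factors satisfy q ≥ 2 and k + 1 ≥ 2, so q(k + 1) is composite and uv^(q+1) xy^(q+1) z ∉ L.

This contradicts the CFL pumping lemma, which requires uv^i xy^i z ∈ L for all i ≥ 0.
Hence L = {a^p : p is prime} is not context-free. ∎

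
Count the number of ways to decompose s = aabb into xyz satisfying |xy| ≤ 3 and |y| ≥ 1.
6

For s = 'aabb' with pumping length p = 3:

Constraints: |xy| ≤ 3, |y| > 0

Valid decompositions (|xy| ≤ p, |y| ≥ 1):
  • x='', y='a', z='abb'
  • x='a', y='a', z='bb'
  • x='', y='aa', z='bb'
  • x='aa', y='b', z='b'
  • x='a', y='ab', z='b'
  • x='', y='aab', z='b'

Total count: 6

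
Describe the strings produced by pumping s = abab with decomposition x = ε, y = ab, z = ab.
{xy^i z : i ≥ 0} = {(ab)^(i+1) : i ≥ 0} = {ab, abab, ababab, ...}

With x = ε, y = ab, z = ab: Pumping 'ab' gives strings of alternating a's and b's.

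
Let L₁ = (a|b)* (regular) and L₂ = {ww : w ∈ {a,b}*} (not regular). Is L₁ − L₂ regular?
No — L₁ − L₂ is not regular.

L₁ − L₂ is the complement of {ww} within {a,b}*. If it were regular, its complement {ww} would be regular as well (regular languages are closed under complement) — contradiction. So L₁ − L₂ is not regular.

Note that the bare facts "L₁ regular, L₂ non-regular" do not settle the question by themselves: the closure of regular languages under ∪, ∩, complement and difference applies only when BOTH operands are regular. With a non-regular operand the result can come out regular or non-regular depending on the specific languages, so one has to work out L₁ − L₂ for this particular pair, as above.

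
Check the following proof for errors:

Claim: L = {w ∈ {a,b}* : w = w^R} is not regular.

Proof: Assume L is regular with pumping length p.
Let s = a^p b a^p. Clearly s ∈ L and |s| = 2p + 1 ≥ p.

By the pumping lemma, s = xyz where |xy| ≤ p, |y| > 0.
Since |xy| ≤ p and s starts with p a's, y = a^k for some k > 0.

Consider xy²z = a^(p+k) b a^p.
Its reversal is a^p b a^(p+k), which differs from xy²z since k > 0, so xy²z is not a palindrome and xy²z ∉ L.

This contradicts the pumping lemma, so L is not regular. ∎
The proof is correct.

This proof is valid because:
1. s = a^p b a^p is in L and is chosen in terms of p, so |s| ≥ p holds for every p
2. The decomposition analysis is correct: |xy| ≤ p forces y to lie inside the leading a's
3. The contradiction is valid: a^(p+k) b a^p has more a's before the b than after it, so it is not a palindrome
4. The conclusion follows logically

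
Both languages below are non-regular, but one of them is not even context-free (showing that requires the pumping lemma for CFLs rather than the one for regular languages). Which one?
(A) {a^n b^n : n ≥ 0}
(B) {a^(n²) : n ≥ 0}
(B) {a^(n²) : n ≥ 0}

(B) {a^(n²) : n ≥ 0} requires the CFL pumping lemma.

- {a^n b^n : n ≥ 0} is context-free (but not regular)
  • Can be shown non-regular with the regular pumping lemma
  • After pumping, the number of a's and b's become unequal

- {a^(n²) : n ≥ 0} is NOT context-free
  • Requires the CFL pumping lemma to prove
  • Gaps between squares grow unboundedly

The CFL pumping lemma is "stronger" in that it can prove non-membership
in the larger class of context-free languages.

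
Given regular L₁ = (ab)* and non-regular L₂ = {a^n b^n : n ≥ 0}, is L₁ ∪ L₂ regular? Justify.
No — L₁ ∪ L₂ is not regular.

Let U = (ab)* ∪ {a^n b^n}. If U were regular, then U ∩ aa*bb* would be regular (closure under intersection with a regular language). But (ab)* ∩ aa*bb* = {ab} and {a^n b^n} ∩ aa*bb* = {a^n b^n : n ≥ 1}, so U ∩ aa*bb* = {a^n b^n : n ≥ 1}, which is not regular. Hence U is not regular.

Note that the bare facts "L₁ regular, L₂ non-regular" do not settle the question by themselves: the closure of regular languages under ∪, ∩, complement and difference applies only when BOTH operands are regular. With a non-regular operand the result can come out regular or non-regular depending on the specific languages, so one has to work out L₁ ∪ L₂ for this particular pair, as above.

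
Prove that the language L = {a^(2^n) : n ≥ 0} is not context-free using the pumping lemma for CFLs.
Assume for contradiction that L is context-free, and let p ≥ 1 be the pumping length given by the pumping lemma for CFLs.
Choose s = a^(2^p). Then s ∈ L and |s| = 2^p ≥ p.
By the CFL pumping lemma, s = uvxyz for some u, v, x, y, z with |vxy| ≤ p, |vy| ≥ 1, and uv^i xy^i z ∈ L for every i ≥ 0.
All symbols are a's, so only lengths matter: let k = |vy|, with 1 ≤ k ≤ |vxy| ≤ p < 2^p.

Take i = 2: |uv²xy²z| = 2^p + k, and 2^p < 2^p + k < 2^p + 2^p = 2^(p+1).
So the length lies strictly between consecutive powers of two and is not a power of 2; uv²xy²z ∉ L.

This contradicts the CFL pumping lemma, which requires uv^i xy^i z ∈ L for all i ≥ 0.
Hence L = {a^(2^n) : n ≥ 0} is not context-free. ∎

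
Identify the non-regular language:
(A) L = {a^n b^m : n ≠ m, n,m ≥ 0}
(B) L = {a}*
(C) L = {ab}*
(A) {a^n b^m : n ≠ m, n,m ≥ 0}

(A) L = {a^n b^m : n ≠ m, n,m ≥ 0} is NOT regular.

The pumping lemma can be used to prove this:
After pumping a's, we can make n = m

The other languages are regular because they can be recognized by finite automata.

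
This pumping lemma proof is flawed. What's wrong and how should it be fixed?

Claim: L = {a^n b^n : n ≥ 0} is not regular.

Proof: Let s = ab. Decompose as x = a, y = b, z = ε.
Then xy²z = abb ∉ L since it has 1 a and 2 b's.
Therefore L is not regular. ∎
Error: The string s = ab might be shorter than the pumping length p.

Correction: Choose s = a^p b^p to ensure |s| ≥ p. Also, the decomposition is wrong: with |xy| ≤ p, y cannot include b's when s starts with p a's.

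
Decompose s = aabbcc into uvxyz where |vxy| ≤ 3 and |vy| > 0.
u='aa', v='b', x='b', y='c', z='c'

For s = aabbcc with pumping length p = 3:

One valid decomposition:
- u = 'aa'
- v = 'b'
- x = 'b'
- y = 'c'
- z = 'c'

Verification:
- uvxyz = 'aa' + 'b' + 'b' + 'c' + 'c' = aabbcc ✓
- |vxy| = |'bbc'| = 3 ≤ 3 ✓
- |vy| = |'bc'| = 2 > 0 ✓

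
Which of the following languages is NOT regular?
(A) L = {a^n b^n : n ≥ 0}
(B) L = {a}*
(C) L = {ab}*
(A) {a^n b^n : n ≥ 0}

(A) L = {a^n b^n : n ≥ 0} is NOT regular.

The pumping lemma can be used to prove this:
After pumping, the number of a's and b's become unequal

The other languages are regular because they can be recognized by finite automata.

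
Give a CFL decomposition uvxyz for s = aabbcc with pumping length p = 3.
u='aa', v='b', x='b', y='c', z='c'

For s = aabbcc with pumping length p = 3:

One valid decomposition:
- u = 'aa'
- v = 'b'
- x = 'b'
- y = 'c'
- z = 'c'

Verification:
- uvxyz = 'aa' + 'b' + 'b' + 'c' + 'c' = aabbcc ✓
- |vxy| = |'bbc'| = 3 ≤ 3 ✓
- |vy| = |'bc'| = 2 > 0 ✓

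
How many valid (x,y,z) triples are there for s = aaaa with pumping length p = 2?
3

For s = 'aaaa' with pumping length p = 2:

Constraints: |xy| ≤ 2, |y| > 0

Valid decompositions (|xy| ≤ p, |y| ≥ 1):
  • x='', y='a', z='aaa'
  • x='a', y='a', z='aa'
  • x='', y='aa', z='aa'

Total count: 3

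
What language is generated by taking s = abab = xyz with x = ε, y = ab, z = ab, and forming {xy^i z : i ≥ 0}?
{xy^i z : i ≥ 0} = {(ab)^(i+1) : i ≥ 0} = {ab, abab, ababab, ...}

With x = ε, y = ab, z = ab: Pumping 'ab' gives strings of alternating a's and b's.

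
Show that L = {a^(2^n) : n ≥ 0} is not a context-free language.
Assume for contradiction that L is context-free, and let p ≥ 1 be the pumping length given by the pumping lemma for CFLs.
Choose s = a^(2^p). Then s ∈ L and |s| = 2^p ≥ p.
By the CFL pumping lemma, s = uvxyz for some u, v, x, y, z with |vxy| ≤ p, |vy| ≥ 1, and uv^i xy^i z ∈ L for every i ≥ 0.
All symbols are a's, so only lengths matter: let k = |vy|, with 1 ≤ k ≤ |vxy| ≤ p < 2^p.

Take i = 2: |uv²xy²z| = 2^p + k, and 2^p < 2^p + k < 2^p + 2^p = 2^(p+1).
So the length lies strictly between consecutive powers of two and is not a power of 2; uv²xy²z ∉ L.

This contradicts the CFL pumping lemma, which requires uv^i xy^i z ∈ L for all i ≥ 0.
Hence L = {a^(2^n) : n ≥ 0} is not context-free. ∎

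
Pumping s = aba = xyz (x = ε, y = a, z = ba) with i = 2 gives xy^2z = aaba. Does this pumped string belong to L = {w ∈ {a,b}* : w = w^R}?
No

xy²z = ε · aa · ba = aaba.
aaba reversed is abaa ≠ aaba, so it is not a palindrome and is not in L.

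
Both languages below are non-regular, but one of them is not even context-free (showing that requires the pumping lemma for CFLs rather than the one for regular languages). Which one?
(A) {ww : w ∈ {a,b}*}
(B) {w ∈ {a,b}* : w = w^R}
(A) {ww : w ∈ {a,b}*}

(A) {ww : w ∈ {a,b}*} requires the CFL pumping lemma.

- {w ∈ {a,b}* : w = w^R} is context-free (but not regular)
  • Can be shown non-regular with the regular pumping lemma
  • After pumping, the string is no longer symmetric

- {ww : w ∈ {a,b}*} is NOT context-free
  • Requires the CFL pumping lemma to prove
  • Even a PDA cannot compare two arbitrary halves symbol by symbol; CFL pumping on a^p b^p a^p b^p fails

The CFL pumping lemma is "stronger" in that it can prove non-membership
in the larger class of context-free languages.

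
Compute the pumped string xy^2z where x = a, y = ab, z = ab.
aababab

Given x = 'a', y = 'ab', z = 'ab' and i = 2:

xy^2z = x + y·y·...·y (2 times) + z
       = 'a' + 'ab'^2 + 'ab'
       = 'a' + 'abab' + 'ab'
       = 'aababab'

The pumped string is 'aababab' with length 7.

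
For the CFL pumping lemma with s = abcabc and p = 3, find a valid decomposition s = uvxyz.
u='ab', v='c', x='a', y='b', z='c'

For s = abcabc with pumping length p = 3:

One valid decomposition:
- u = 'ab'
- v = 'c'
- x = 'a'
- y = 'b'
- z = 'c'

Verification:
- uvxyz = 'ab' + 'c' + 'a' + 'b' + 'c' = abcabc ✓
- |vxy| = |'cab'| = 3 ≤ 3 ✓
- |vy| = |'cb'| = 2 > 0 ✓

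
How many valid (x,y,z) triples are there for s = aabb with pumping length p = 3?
6

For s = 'aabb' with pumping length p = 3:

Constraints: |xy| ≤ 3, |y| > 0

Valid decompositions (|xy| ≤ p, |y| ≥ 1):
  • x='', y='a', z='abb'
  • x='a', y='a', z='bb'
  • x='', y='aa', z='bb'
  • x='aa', y='b', z='b'
  • x='a', y='ab', z='b'
  • x='', y='aab', z='b'

Total count: 6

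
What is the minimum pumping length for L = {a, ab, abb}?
p = 4

For a finite language L, the pumping lemma holds vacuously if p > max|s| for s ∈ L.

The longest string in L = {a, ab, abb} has length 3.
If p = 4, then no string s ∈ L has |s| ≥ p, so the condition is vacuously true.

The minimum pumping length is p = 4.

Why no smaller p works: for any p ≤ 3, the longest string s ∈ L has |s| = 3 ≥ p, so it would
have to be pumpable; but pumping up (i = 2, 3, ...) produces ever longer strings, which cannot all lie in the
finite language L. So the pumping property fails for every p ≤ 3.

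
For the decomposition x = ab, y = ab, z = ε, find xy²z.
ababab

Given x = 'ab', y = 'ab', z = '' and i = 2:

xy^2z = x + y·y·...·y (2 times) + z
       = 'ab' + 'ab'^2 + ''
       = 'ab' + 'abab' + ''
       = 'ababab'

The pumped string is 'ababab' with length 6.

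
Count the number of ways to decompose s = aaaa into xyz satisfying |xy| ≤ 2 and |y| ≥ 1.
3

For s = 'aaaa' with pumping length p = 2:

Constraints: |xy| ≤ 2, |y| > 0

Valid decompositions (|xy| ≤ p, |y| ≥ 1):
  • x='', y='a', z='aaa'
  • x='a', y='a', z='aa'
  • x='', y='aa', z='aa'

Total count: 3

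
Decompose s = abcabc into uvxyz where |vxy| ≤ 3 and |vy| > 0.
u='ab', v='c', x='a', y='b', z='c'

For s = abcabc with pumping length p = 3:

One valid decomposition:
- u = 'ab'
- v = 'c'
- x = 'a'
- y = 'b'
- z = 'c'

Verification:
- uvxyz = 'ab' + 'c' + 'a' + 'b' + 'c' = abcabc ✓
- |vxy| = |'cab'| = 3 ≤ 3 ✓
- |vy| = |'cb'| = 2 > 0 ✓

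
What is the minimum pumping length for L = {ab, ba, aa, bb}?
p = 3

For a finite language L, the pumping lemma holds vacuously if p > max|s| for s ∈ L.

The longest string in L = {ab, ba, aa, bb} has length 2.
If p = 3, then no string s ∈ L has |s| ≥ p, so the condition is vacuously true.

The minimum pumping length is p = 3.

Why no smaller p works: for any p ≤ 2, the longest string s ∈ L has |s| = 2 ≥ p, so it would
have to be pumpable; but pumping up (i = 2, 3, ...) produces ever longer strings, which cannot all lie in the
finite language L. So the pumping property fails for every p ≤ 2.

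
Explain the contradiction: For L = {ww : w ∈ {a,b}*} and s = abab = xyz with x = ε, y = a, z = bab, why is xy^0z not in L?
xy⁰z = bab ∉ L

Pumping with i = 0 replaces y = a by y⁰ = ε:
- Original: s = xyz = abab; abab splits into halves ab · ab, which are equal, so it is in L (w = ab)
- Pumped: xy⁰z = ε · ε · bab = bab
- bab has odd length 3, so it cannot be written as ww and is not in L

The pumping lemma would require xy⁰z ∈ L, so this decomposition yields a contradiction.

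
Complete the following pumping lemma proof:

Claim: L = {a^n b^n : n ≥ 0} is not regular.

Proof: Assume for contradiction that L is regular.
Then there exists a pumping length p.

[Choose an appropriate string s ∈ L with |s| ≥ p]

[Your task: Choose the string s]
s = a^p b^p

This string is in L (has equal a's and b's) and has length 2p ≥ p.
Any decomposition xyz with |xy| ≤ p means y consists only of a's,
so pumping will unbalance the counts.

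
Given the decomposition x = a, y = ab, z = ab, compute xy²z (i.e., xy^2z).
aababab

Given x = 'a', y = 'ab', z = 'ab' and i = 2:

xy^2z = x + y·y·...·y (2 times) + z
       = 'a' + 'ab'^2 + 'ab'
       = 'a' + 'abab' + 'ab'
       = 'aababab'

The pumped string is 'aababab' with length 7.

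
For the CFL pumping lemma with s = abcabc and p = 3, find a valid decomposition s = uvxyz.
u='ab', v='c', x='a', y='b', z='c'

For s = abcabc with pumping length p = 3:

One valid decomposition:
- u = 'ab'
- v = 'c'
- x = 'a'
- y = 'b'
- z = 'c'

Verification:
- uvxyz = 'ab' + 'c' + 'a' + 'b' + 'c' = abcabc ✓
- |vxy| = |'cab'| = 3 ≤ 3 ✓
- |vy| = |'cb'| = 2 > 0 ✓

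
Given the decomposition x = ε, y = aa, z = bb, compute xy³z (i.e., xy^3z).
aaaaaabb

Given x = '', y = 'aa', z = 'bb' and i = 3:

xy^3z = x + y·y·...·y (3 times) + z
       = '' + 'aa'^3 + 'bb'
       = '' + 'aaaaaa' + 'bb'
       = 'aaaaaabb'

The pumped string is 'aaaaaabb' with length 8.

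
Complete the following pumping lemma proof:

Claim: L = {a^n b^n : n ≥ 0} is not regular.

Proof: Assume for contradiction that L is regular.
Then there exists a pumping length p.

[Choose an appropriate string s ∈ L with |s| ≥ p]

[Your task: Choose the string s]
s = a^p b^p

This string is in L (has equal a's and b's) and has length 2p ≥ p.
Any decomposition xyz with |xy| ≤ p means y consists only of a's,
so pumping will unbalance the counts.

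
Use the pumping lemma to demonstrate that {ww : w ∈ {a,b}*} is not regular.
Assume for contradiction that L is regular, and let p ≥ 1 be the pumping length given by the pumping lemma.
Choose s = a^p b a^p b. Then s ∈ L (take w = a^p b) and |s| = 2p + 2 ≥ p.
By the pumping lemma, s = xyz for some x, y, z with |xy| ≤ p, |y| ≥ 1, and xy^i z ∈ L for every i ≥ 0.
Since |xy| ≤ p and the first p symbols of s are all a's, y = a^k for some k with 1 ≤ k ≤ p.

Take i = 2: t = xy²z = a^(p + k) b a^p b.
Suppose t = uu for some string u. The string t contains exactly two b's and ends in b, so u contains exactly one b and ends in b; hence u = a^j b for some j, and uu = a^j b a^j b. Comparing with t = a^(p + k) b a^p b forces j = p + k (first block) and j = p (second block), which is impossible since k ≥ 1. So t ∉ L.

This contradicts the pumping lemma, which requires xy^i z ∈ L for all i ≥ 0.
Hence L = {ww : w ∈ {a,b}*} is not regular. ∎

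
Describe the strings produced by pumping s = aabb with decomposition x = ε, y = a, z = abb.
{xy^i z : i ≥ 0} = {a^(i+1) b^2 : i ≥ 0} = {abb, aabb, aaabb, ...}

With x = ε, y = a, z = abb: Starting with aabb and pumping the first 'a' (z = abb keeps the second 'a'), we get strings with i+1 a's followed by 2 b's for i = 0, 1, 2, ...; note bb is not produced because z always contributes one a.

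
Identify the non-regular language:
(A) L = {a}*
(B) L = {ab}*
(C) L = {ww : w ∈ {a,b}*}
(C) {ww : w ∈ {a,b}*}

(C) L = {ww : w ∈ {a,b}*} is NOT regular.

The pumping lemma can be used to prove this:
After pumping, the two halves no longer match

The other languages are regular because they can be recognized by finite automata.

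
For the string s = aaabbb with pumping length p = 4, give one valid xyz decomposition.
x = '', y = 'aaab', z = 'bb'

For s = aaabbb and p = 4, one valid decomposition is:
- x = '' (length 0)
- y = 'aaab' (length 4)
- z = 'bb' (length 2)

Verification:
- xyz = '' + 'aaab' + 'bb' = aaabbb ✓
- |xy| = 4 ≤ 4 ✓
- |y| = 4 > 0 ✓

All pumping lemma constraints are satisfied.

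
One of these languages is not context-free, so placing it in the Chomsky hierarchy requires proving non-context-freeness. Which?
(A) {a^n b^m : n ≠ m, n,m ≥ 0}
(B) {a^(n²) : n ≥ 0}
(B) {a^(n²) : n ≥ 0}

(B) {a^(n²) : n ≥ 0} requires the CFL pumping lemma.

- {a^n b^m : n ≠ m, n,m ≥ 0} is context-free (but not regular)
  • Can be shown non-regular with the regular pumping lemma
  • After pumping a's, we can make n = m

- {a^(n²) : n ≥ 0} is NOT context-free
  • Requires the CFL pumping lemma to prove
  • Gaps between squares grow unboundedly

The CFL pumping lemma is "stronger" in that it can prove non-membership
in the larger class of context-free languages.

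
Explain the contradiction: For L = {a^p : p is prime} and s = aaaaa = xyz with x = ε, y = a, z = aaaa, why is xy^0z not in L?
xy⁰z = aaaa ∉ L

Pumping with i = 0 replaces y = a by y⁰ = ε:
- Original: s = xyz = aaaaa; aaaaa has length 5, which is prime, so it is in L
- Pumped: xy⁰z = ε · ε · aaaa = aaaa
- aaaa has length 4 = 2 × 2, which is not prime, so it is not in L

The pumping lemma would require xy⁰z ∈ L, so this decomposition yields a contradiction.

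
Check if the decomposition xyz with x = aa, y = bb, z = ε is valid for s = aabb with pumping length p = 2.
Violated: |xy| ≤ p

The decomposition x = aa, y = bb, z = ε for s = aabb with p = 2
violates the constraint: |xy| ≤ p

|xy| = |aabb| = 4 > 2 = p. The decomposition puts too many characters in xy.

Pumping lemma constraints:
1. xyz = s (decomposition is valid)
2. |xy| ≤ p
3. |y| > 0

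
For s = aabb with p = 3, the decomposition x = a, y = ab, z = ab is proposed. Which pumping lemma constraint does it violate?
Violated: xyz = s

The decomposition x = a, y = ab, z = ab for s = aabb with p = 3
violates the constraint: xyz = s

xyz = 'a' + 'ab' + 'ab' = 'aabab' ≠ 'aabb' = s. The decomposition doesn't reconstruct s.

Pumping lemma constraints:
1. xyz = s (decomposition is valid)
2. |xy| ≤ p
3. |y| > 0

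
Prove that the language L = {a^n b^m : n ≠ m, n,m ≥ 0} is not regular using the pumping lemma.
Assume for contradiction that L is regular, and let p ≥ 1 be the pumping length given by the pumping lemma.
Choose s = a^p b^(p + p!). Then s ∈ L because p ≠ p + p! (as p! ≥ 1), and |s| ≥ p.
By the pumping lemma, s = xyz for some x, y, z with |xy| ≤ p, |y| ≥ 1, and xy^i z ∈ L for every i ≥ 0.
Since |xy| ≤ p and the first p symbols of s are all a's, y = a^k for some k with 1 ≤ k ≤ p.
For every i ≥ 0, xy^i z = a^(p + (i − 1)k) b^(p + p!).

Because 1 ≤ k ≤ p, k divides p!. Let t = p!/k (a positive integer) and take i = t + 1.
Then the number of a's is p + tk = p + p!, which equals the number of b's.
So xy^(t+1) z = a^(p + p!) b^(p + p!) has equally many a's and b's and is NOT in L.

This contradicts the pumping lemma, which requires xy^i z ∈ L for all i ≥ 0.
Hence L = {a^n b^m : n ≠ m, n,m ≥ 0} is not regular. ∎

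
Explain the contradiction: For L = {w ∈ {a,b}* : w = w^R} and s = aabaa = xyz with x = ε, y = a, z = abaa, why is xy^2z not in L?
xy²z = aaabaa ∉ L

Pumping with i = 2 replaces y = a by y² = aa:
- Original: s = xyz = aabaa; aabaa reversed is aabaa, the same string, so it is a palindrome and is in L
- Pumped: xy²z = ε · aa · abaa = aaabaa
- aaabaa reversed is aabaaa ≠ aaabaa, so it is not a palindrome and is not in L

The pumping lemma would require xy²z ∈ L, so this decomposition yields a contradiction.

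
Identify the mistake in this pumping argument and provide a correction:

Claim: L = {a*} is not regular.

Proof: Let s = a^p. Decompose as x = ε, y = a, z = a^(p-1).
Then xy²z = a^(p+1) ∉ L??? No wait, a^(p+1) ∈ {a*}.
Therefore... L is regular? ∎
Error: The proof attempts to show a*  is not regular, but a* IS regular!

Correction: a* is a regular language (recognized by a simple DFA with one accepting state and self-loop on 'a'). The pumping lemma can only prove non-regularity, not regularity. For regular languages, pumping always works.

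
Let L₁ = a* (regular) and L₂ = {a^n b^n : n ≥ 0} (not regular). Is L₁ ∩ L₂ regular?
Yes — L₁ ∩ L₂ is regular.

A string of a* contains no b's, and the only string of {a^n b^n} with no b's is ε (n = 0). So L₁ ∩ L₂ = {ε}, a finite language, which is regular.

Note that the bare facts "L₁ regular, L₂ non-regular" do not settle the question by themselves: the closure of regular languages under ∪, ∩, complement and difference applies only when BOTH operands are regular. With a non-regular operand the result can come out regular or non-regular depending on the specific languages, so one has to work out L₁ ∩ L₂ for this particular pair, as above.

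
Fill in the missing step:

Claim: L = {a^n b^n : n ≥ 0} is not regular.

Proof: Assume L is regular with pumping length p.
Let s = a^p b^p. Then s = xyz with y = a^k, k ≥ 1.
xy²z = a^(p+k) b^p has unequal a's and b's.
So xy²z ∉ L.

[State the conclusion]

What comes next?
This contradicts the pumping lemma for regular languages,
which guarantees xy^i z ∈ L for all i ≥ 0.

Since our assumption that L is regular leads to a contradiction,
we conclude that L = {a^n b^n : n ≥ 0} is NOT regular. ∎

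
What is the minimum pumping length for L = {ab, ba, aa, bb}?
p = 3

For a finite language L, the pumping lemma holds vacuously if p > max|s| for s ∈ L.

The longest string in L = {ab, ba, aa, bb} has length 2.
If p = 3, then no string s ∈ L has |s| ≥ p, so the condition is vacuously true.

The minimum pumping length is p = 3.

Why no smaller p works: for any p ≤ 2, the longest string s ∈ L has |s| = 2 ≥ p, so it would
have to be pumpable; but pumping up (i = 2, 3, ...) produces ever longer strings, which cannot all lie in the
finite language L. So the pumping property fails for every p ≤ 2.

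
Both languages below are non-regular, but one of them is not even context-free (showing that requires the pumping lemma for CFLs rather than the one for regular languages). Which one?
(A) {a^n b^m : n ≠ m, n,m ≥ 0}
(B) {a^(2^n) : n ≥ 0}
(B) {a^(2^n) : n ≥ 0}

(B) {a^(2^n) : n ≥ 0} requires the CFL pumping lemma.

- {a^n b^m : n ≠ m, n,m ≥ 0} is context-free (but not regular)
  • Can be shown non-regular with the regular pumping lemma
  • After pumping a's, we can make n = m

- {a^(2^n) : n ≥ 0} is NOT context-free
  • Requires the CFL pumping lemma to prove
  • Gaps between powers of 2 grow exponentially

The CFL pumping lemma is "stronger" in that it can prove non-membership
in the larger class of context-free languages.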